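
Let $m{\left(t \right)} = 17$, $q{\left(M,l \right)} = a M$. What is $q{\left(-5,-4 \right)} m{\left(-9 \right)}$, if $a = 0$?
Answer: $0$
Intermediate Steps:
$q{\left(M,l \right)} = 0$ ($q{\left(M,l \right)} = 0 M = 0$)
$q{\left(-5,-4 \right)} m{\left(-9 \right)} = 0 \cdot 17 = 0$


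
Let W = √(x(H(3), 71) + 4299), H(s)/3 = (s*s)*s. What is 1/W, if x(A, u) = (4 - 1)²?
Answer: √1077/2154 ≈ 0.015236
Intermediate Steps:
H(s) = 3*s³ (H(s) = 3*((s*s)*s) = 3*(s²*s) = 3*s³)
x(A, u) = 9 (x(A, u) = 3² = 9)
W = 2*√1077 (W = √(9 + 4299) = √4308 = 2*√1077 ≈ 65.635)
1/W = 1/(2*√1077) = √1077/2154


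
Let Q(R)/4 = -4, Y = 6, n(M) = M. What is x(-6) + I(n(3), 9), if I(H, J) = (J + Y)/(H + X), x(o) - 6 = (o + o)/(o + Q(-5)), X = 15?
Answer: 487/66 ≈ 7.3788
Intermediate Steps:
Q(R) = -16 (Q(R) = 4*(-4) = -16)
x(o) = 6 + 2*o/(-16 + o) (x(o) = 6 + (o + o)/(o - 16) = 6 + (2*o)/(-16 + o) = 6 + 2*o/(-16 + o))
I(H, J) = (6 + J)/(15 + H) (I(H, J) = (J + 6)/(H + 15) = (6 + J)/(15 + H))
x(-6) + I(n(3), 9) = 8*(-12 - 6)/(-16 - 6) + (6 + 9)/(15 + 3) = 8*(-18)/(-22) + 15/18 = 8*(-1/22)*(-18) + (1/18)*15 = 72/11 + ⅚ = 487/66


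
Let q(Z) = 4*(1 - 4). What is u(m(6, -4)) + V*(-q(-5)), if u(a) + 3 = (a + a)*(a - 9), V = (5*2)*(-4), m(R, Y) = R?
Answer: -519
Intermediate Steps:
V = -40 (V = 10*(-4) = -40)
q(Z) = -12 (q(Z) = 4*(-3) = -12)
u(a) = -3 + 2*a*(-9 + a) (u(a) = -3 + (a + a)*(a - 9) = -3 + (2*a)*(-9 + a) = -3 + 2*a*(-9 + a))
u(m(6, -4)) + V*(-q(-5)) = (-3 - 18*6 + 2*6²) - (-40)*(-12) = (-3 - 108 + 2*36) - 40*12 = (-3 - 108 + 72) - 480 = -39 - 480 = -519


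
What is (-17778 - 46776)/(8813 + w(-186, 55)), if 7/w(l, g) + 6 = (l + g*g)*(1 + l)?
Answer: -807264677/110208873 ≈ -7.3249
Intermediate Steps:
w(l, g) = 7/(-6 + (1 + l)*(l + g²)) (w(l, g) = 7/(-6 + (l + g*g)*(1 + l)) = 7/(-6 + (l + g²)*(1 + l)) = 7/(-6 + (1 + l)*(l + g²)))
(-17778 - 46776)/(8813 + w(-186, 55)) = (-17778 - 46776)/(8813 + 7/(-6 - 186 + 55² + (-186)² - 186*55²)) = -64554/(8813 + 7/(-6 - 186 + 3025 + 34596 - 186*3025)) = -64554/(8813 + 7/(-6 - 186 + 3025 + 34596 - 562650)) = -64554/(8813 + 7/(-525221)) = -64554/(8813 + 7*(-1/525221)) = -64554/(8813 - 7/525221) = -64554/4628772666/525221 = -64554*525221/4628772666 = -807264677/110208873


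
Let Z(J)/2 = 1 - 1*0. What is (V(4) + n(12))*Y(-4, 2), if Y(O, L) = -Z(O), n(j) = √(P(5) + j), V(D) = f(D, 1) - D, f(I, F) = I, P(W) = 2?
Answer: -2*√14 ≈ -7.4833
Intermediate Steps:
Z(J) = 2 (Z(J) = 2*(1 - 1*0) = 2*(1 + 0) = 2*1 = 2)
V(D) = 0 (V(D) = D - D = 0)
n(j) = √(2 + j)
Y(O, L) = -2 (Y(O, L) = -1*2 = -2)
(V(4) + n(12))*Y(-4, 2) = (0 + √(2 + 12))*(-2) = (0 + √14)*(-2) = √14*(-2) = -2*√14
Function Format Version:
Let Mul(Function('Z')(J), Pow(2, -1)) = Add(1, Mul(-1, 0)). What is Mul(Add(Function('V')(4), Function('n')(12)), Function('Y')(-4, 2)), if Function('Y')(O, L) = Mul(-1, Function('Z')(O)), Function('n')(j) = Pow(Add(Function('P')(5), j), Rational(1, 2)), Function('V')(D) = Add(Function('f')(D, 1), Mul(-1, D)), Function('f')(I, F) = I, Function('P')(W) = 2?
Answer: Mul(-2, Pow(14, Rational(1, 2))) ≈ -7.4833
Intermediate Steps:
Function('Z')(J) = 2 (Function('Z')(J) = Mul(2, Add(1, Mul(-1, 0))) = Mul(2, Add(1, 0)) = Mul(2, 1) = 2)
Function('V')(D) = 0 (Function('V')(D) = Add(D, Mul(-1, D)) = 0)
Function('n')(j) = Pow(Add(2, j), Rational(1, 2))
Function('Y')(O, L) = -2 (Function('Y')(O, L) = Mul(-1, 2) = -2)
Mul(Add(Function('V')(4), Function('n')(12)), Function('Y')(-4, 2)) = Mul(Add(0, Pow(Add(2, 12), Rational(1, 2))), -2) = Mul(Add(0, Pow(14, Rational(1, 2))), -2) = Mul(Pow(14, Rational(1, 2)), -2) = Mul(-2, Pow(14, Rational(1, 2)))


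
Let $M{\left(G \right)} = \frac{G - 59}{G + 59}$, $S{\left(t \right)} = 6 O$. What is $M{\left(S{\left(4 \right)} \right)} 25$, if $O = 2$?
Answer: $- \frac{1175}{71} \approx -16.549$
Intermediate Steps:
$S{\left(t \right)} = 12$ ($S{\left(t \right)} = 6 \cdot 2 = 12$)
$M{\left(G \right)} = \frac{-59 + G}{59 + G}$
$M{\left(S{\left(4 \right)} \right)} 25 = \frac{-59 + 12}{59 + 12} \cdot 25 = \frac{1}{71} \left(-47\right) 25 = \left(- \frac{47}{71}\right) 25 = - \frac{1175}{71}$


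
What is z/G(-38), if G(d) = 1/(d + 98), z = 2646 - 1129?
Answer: 91020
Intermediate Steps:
z = 1517
G(d) = 1/(98 + d)
z/G(-38) = 1517/(1/(98 - 38)) = 1517/(1/60) = 1517*60 = 91020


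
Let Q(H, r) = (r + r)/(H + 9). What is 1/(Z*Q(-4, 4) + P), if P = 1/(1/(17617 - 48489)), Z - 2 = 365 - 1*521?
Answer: -5/155592 ≈ -3.2135e-5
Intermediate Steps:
Q(H, r) = 2*r/(9 + H) (Q(H, r) = (2*r)/(9 + H) = 2*r/(9 + H))
Z = -154 (Z = 2 + (365 - 1*521) = 2 + (365 - 521) = 2 - 156 = -154)
P = -30872 (P = 1/(1/(-30872)) = 1/(-1/30872) = -30872)
1/(Z*Q(-4, 4) + P) = 1/(-308*4/(9 - 4) - 30872) = 1/(-308*4/5 - 30872) = 1/(-154*8/5 - 30872) = 1/(-1232/5 - 30872) = 1/(-155592/5) = -5/155592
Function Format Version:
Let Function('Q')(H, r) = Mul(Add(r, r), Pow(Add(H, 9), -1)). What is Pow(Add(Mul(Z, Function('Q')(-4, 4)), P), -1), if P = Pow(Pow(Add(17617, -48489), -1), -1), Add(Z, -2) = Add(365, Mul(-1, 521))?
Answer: Rational(-5, 155592) ≈ -3.2135e-5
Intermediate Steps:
Function('Q')(H, r) = Mul(2, r, Pow(Add(9, H), -1)) (Function('Q')(H, r) = Mul(Mul(2, r), Pow(Add(9, H), -1)) = Mul(2, r, Pow(Add(9, H), -1)))
Z = -154 (Z = Add(2, Add(365, Mul(-1, 521))) = Add(2, Add(365, -521)) = Add(2, -156) = -154)
P = -30872 (P = Pow(Pow(-30872, -1), -1) = Pow(Rational(-1, 30872), -1) = -30872)
Pow(Add(Mul(Z, Function('Q')(-4, 4)), P), -1) = Pow(Add(Mul(-154, Mul(2, 4, Pow(Add(9, -4), -1))), -30872), -1) = Pow(Add(Mul(-154, Mul(2, 4, Pow(5, -1))), -30872), -1) = Pow(Add(Mul(-154, Mul(2, 4, Rational(1, 5))), -30872), -1) = Pow(Add(Mul(-154, Rational(8, 5)), -30872), -1) = Pow(Add(Rational(-1232, 5), -30872), -1) = Pow(Rational(-155592, 5), -1) = Rational(-5, 155592)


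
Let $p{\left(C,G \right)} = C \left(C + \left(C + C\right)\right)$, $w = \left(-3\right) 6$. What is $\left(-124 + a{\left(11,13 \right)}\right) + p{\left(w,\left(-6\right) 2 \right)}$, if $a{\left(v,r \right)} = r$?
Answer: $861$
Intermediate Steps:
$w = -18$
$p{\left(C,G \right)} = 3 C^{2}$ ($p{\left(C,G \right)} = C \left(C + 2 C\right) = C 3 C = 3 C^{2}$)
$\left(-124 + a{\left(11,13 \right)}\right) + p{\left(w,\left(-6\right) 2 \right)} = \left(-124 + 13\right) + 3 \left(-18\right)^{2} = -111 + 3 \cdot 324 = -111 + 972 = 861$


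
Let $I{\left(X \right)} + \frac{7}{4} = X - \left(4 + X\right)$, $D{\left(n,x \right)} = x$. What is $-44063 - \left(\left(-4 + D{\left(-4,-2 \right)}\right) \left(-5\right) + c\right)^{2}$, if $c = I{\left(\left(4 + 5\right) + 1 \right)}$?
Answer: $- \frac{714417}{16} \approx -44651.0$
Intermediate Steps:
$I{\left(X \right)} = - \frac{23}{4}$ ($I{\left(X \right)} = - \frac{7}{4} + \left(X - \left(4 + X\right)\right) = - \frac{7}{4} - 4 = - \frac{23}{4}$)
$c = - \frac{23}{4} \approx -5.75$
$-44063 - \left(\left(-4 + D{\left(-4,-2 \right)}\right) \left(-5\right) + c\right)^{2} = -44063 - \left(\left(-4 - 2\right) \left(-5\right) - \frac{23}{4}\right)^{2} = -44063 - \left(\left(-6\right) \left(-5\right) - \frac{23}{4}\right)^{2} = -44063 - \left(30 - \frac{23}{4}\right)^{2} = -44063 - \left(\frac{97}{4}\right)^{2} = -44063 - \frac{9409}{16} = - \frac{714417}{16}$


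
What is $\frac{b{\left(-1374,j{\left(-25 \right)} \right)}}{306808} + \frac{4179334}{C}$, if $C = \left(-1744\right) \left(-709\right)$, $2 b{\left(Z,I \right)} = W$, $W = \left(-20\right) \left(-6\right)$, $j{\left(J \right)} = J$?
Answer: $\frac{80145455977}{23710429048} \approx 3.3802$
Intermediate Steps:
$W = 120$
$b{\left(Z,I \right)} = 60$ ($b{\left(Z,I \right)} = \frac{1}{2} \cdot 120 = 60$)
$C = 1236496$
$\frac{b{\left(-1374,j{\left(-25 \right)} \right)}}{306808} + \frac{4179334}{C} = \frac{60}{306808} + \frac{4179334}{1236496} = 60 \cdot \frac{1}{306808} + 4179334 \cdot \frac{1}{1236496} = \frac{15}{76702} + \frac{2089667}{618248} = \frac{80145455977}{23710429048}$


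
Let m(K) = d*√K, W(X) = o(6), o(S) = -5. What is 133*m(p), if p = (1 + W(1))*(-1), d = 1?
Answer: 266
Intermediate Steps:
W(X) = -5
p = 4 (p = (1 - 5)*(-1) = -4*(-1) = 4)
m(K) = √K (m(K) = 1*√K = √K)
133*m(p) = 133*√4 = 133*2 = 266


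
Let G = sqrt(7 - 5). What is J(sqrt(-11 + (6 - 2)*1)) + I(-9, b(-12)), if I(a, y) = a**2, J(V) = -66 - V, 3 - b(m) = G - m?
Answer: 15 - I*sqrt(7) ≈ 15.0 - 2.6458*I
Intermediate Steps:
G = sqrt(2) ≈ 1.4142
b(m) = 3 + m - sqrt(2) (b(m) = 3 - (sqrt(2) - m) = 3 + (m - sqrt(2)) = 3 + m - sqrt(2))
J(sqrt(-11 + (6 - 2)*1)) + I(-9, b(-12)) = (-66 - sqrt(-11 + (6 - 2)*1)) + (-9)**2 = (-66 - sqrt(-11 + 4*1)) + 81 = (-66 - sqrt(-11 + 4)) + 81 = (-66 - sqrt(-7)) + 81 = (-66 - I*sqrt(7)) + 81 = 15 - I*sqrt(7)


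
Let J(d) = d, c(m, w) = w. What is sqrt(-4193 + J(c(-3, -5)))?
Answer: I*sqrt(4198) ≈ 64.792*I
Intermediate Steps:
sqrt(-4193 + J(c(-3, -5))) = sqrt(-4193 - 5) = sqrt(-4198) = I*sqrt(4198)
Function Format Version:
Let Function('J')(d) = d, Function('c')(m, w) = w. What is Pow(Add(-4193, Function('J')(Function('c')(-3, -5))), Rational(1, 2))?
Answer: Mul(I, Pow(4198, Rational(1, 2))) ≈ Mul(64.792, I)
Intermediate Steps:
Pow(Add(-4193, Function('J')(Function('c')(-3, -5))), Rational(1, 2)) = Pow(Add(-4193, -5), Rational(1, 2)) = Pow(-4198, Rational(1, 2)) = Mul(I, Pow(4198, Rational(1, 2)))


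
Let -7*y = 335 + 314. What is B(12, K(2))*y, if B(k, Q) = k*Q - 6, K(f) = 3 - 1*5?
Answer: 19470/7 ≈ 2781.4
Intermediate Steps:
K(f) = -2 (K(f) = 3 - 5 = -2)
B(k, Q) = -6 + Q*k (B(k, Q) = Q*k - 6 = -6 + Q*k)
y = -649/7 (y = -(335 + 314)/7 = -⅐*649 = -649/7 ≈ -92.714)
B(12, K(2))*y = (-6 - 2*12)*(-649/7) = (-6 - 24)*(-649/7) = -30*(-649/7) = 19470/7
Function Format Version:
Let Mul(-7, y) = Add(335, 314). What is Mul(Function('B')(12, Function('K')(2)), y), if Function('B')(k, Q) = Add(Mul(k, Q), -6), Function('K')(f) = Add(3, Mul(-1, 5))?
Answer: Rational(19470, 7) ≈ 2781.4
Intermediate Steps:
Function('K')(f) = -2 (Function('K')(f) = Add(3, -5) = -2)
Function('B')(k, Q) = Add(-6, Mul(Q, k)) (Function('B')(k, Q) = Add(Mul(Q, k), -6) = Add(-6, Mul(Q, k)))
y = Rational(-649, 7) (y = Mul(Rational(-1, 7), Add(335, 314)) = Mul(Rational(-1, 7), 649) = Rational(-649, 7) ≈ -92.714)
Mul(Function('B')(12, Function('K')(2)), y) = Mul(Add(-6, Mul(-2, 12)), Rational(-649, 7)) = Mul(Add(-6, -24), Rational(-649, 7)) = Mul(-30, Rational(-649, 7)) = Rational(19470, 7)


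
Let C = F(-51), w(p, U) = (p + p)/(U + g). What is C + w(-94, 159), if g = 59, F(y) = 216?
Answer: 23450/109 ≈ 215.14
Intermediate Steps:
w(p, U) = 2*p/(59 + U) (w(p, U) = (p + p)/(U + 59) = (2*p)/(59 + U) = 2*p/(59 + U))
C = 216
C + w(-94, 159) = 216 + 2*(-94)/(59 + 159) = 216 + 2*(-94)/218 = 216 + 2*(-94)*(1/218) = 216 - 94/109 = 23450/109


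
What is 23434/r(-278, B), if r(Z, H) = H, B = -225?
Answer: -23434/225 ≈ -104.15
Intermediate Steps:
23434/r(-278, B) = 23434/(-225) = 23434*(-1/225) = -23434/225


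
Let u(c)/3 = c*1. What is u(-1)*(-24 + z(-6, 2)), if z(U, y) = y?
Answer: 66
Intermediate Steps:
u(c) = 3*c (u(c) = 3*(c*1) = 3*c)
u(-1)*(-24 + z(-6, 2)) = (3*(-1))*(-24 + 2) = -3*(-22) = 66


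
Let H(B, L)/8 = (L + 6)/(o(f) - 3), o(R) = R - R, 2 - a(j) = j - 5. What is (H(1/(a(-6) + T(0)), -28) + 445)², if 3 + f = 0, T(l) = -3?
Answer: 2283121/9 ≈ 2.5368e+5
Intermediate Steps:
f = -3 (f = -3 + 0 = -3)
a(j) = 7 - j (a(j) = 2 - (j - 5) = 2 - (-5 + j) = 2 + (5 - j) = 7 - j)
o(R) = 0
H(B, L) = -16 - 8*L/3 (H(B, L) = 8*((L + 6)/(0 - 3)) = 8*((6 + L)/(-3)) = 8*((6 + L)*(-⅓)) = 8*(-2 - L/3) = -16 - 8*L/3)
(H(1/(a(-6) + T(0)), -28) + 445)² = ((-16 - 8/3*(-28)) + 445)² = ((-16 + 224/3) + 445)² = (176/3 + 445)² = (1511/3)² = 2283121/9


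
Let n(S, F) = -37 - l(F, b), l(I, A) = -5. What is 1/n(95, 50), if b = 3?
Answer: -1/32 ≈ -0.031250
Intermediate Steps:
n(S, F) = -32 (n(S, F) = -37 - 1*(-5) = -37 + 5 = -32)
1/n(95, 50) = 1/(-32) = -1/32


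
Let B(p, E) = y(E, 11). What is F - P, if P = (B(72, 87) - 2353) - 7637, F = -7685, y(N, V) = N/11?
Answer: 25268/11 ≈ 2297.1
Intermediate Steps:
y(N, V) = N/11 (y(N, V) = N*(1/11) = N/11)
B(p, E) = E/11
P = -109803/11 (P = ((1/11)*87 - 2353) - 7637 = (87/11 - 2353) - 7637 = -25796/11 - 7637 = -109803/11 ≈ -9982.1)
F - P = -7685 - 1*(-109803/11) = -7685 + 109803/11 = 25268/11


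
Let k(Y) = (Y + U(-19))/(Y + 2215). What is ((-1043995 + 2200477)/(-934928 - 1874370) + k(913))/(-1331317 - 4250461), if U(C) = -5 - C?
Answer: 506628225/24524892835164016 ≈ 2.0658e-8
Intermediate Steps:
k(Y) = (14 + Y)/(2215 + Y) (k(Y) = (Y + (-5 - 1*(-19)))/(Y + 2215) = (Y + (-5 + 19))/(2215 + Y) = (Y + 14)/(2215 + Y) = (14 + Y)/(2215 + Y))
((-1043995 + 2200477)/(-934928 - 1874370) + k(913))/(-1331317 - 4250461) = ((-1043995 + 2200477)/(-934928 - 1874370) + (14 + 913)/(2215 + 913))/(-1331317 - 4250461) = (1156482/(-2809298) + 927/3128)/(-5581778) = (1156482*(-1/2809298) + (1/3128)*927)*(-1/5581778) = (-578241/1404649 + 927/3128)*(-1/5581778) = -506628225/4393742072*(-1/5581778) = 506628225/24524892835164016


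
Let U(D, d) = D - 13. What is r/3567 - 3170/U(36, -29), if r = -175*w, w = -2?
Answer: -11299340/82041 ≈ -137.73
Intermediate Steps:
U(D, d) = -13 + D
r = 350 (r = -175*(-2) = 350)
r/3567 - 3170/U(36, -29) = 350/3567 - 3170/(-13 + 36) = 350*(1/3567) - 3170/23 = 350/3567 - 3170*1/23 = 350/3567 - 3170/23 = -11299340/82041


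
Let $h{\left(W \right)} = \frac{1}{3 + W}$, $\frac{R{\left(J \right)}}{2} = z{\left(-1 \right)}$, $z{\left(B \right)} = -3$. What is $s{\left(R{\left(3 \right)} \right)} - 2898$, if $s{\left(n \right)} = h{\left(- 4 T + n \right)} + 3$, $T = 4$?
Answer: $- \frac{55006}{19} \approx -2895.1$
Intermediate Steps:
$R{\left(J \right)} = -6$ ($R{\left(J \right)} = 2 \left(-3\right) = -6$)
$s{\left(n \right)} = 3 + \frac{1}{-13 + n}$ ($s{\left(n \right)} = \frac{1}{3 + \left(\left(-4\right) 4 + n\right)} + 3 = \frac{1}{3 + \left(-16 + n\right)} + 3 = \frac{1}{-13 + n} + 3 = 3 + \frac{1}{-13 + n}$)
$s{\left(R{\left(3 \right)} \right)} - 2898 = \frac{-38 + 3 \left(-6\right)}{-13 - 6} - 2898 = \frac{-38 - 18}{-19} - 2898 = \left(- \frac{1}{19}\right) \left(-56\right) - 2898 = \frac{56}{19} - 2898 = - \frac{55006}{19}$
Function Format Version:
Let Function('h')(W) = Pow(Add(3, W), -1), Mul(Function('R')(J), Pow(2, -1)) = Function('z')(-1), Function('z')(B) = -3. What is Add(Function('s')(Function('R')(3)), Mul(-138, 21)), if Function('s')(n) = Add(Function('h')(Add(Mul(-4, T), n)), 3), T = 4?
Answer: Rational(-55006, 19) ≈ -2895.1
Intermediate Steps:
Function('R')(J) = -6 (Function('R')(J) = Mul(2, -3) = -6)
Function('s')(n) = Add(3, Pow(Add(-13, n), -1)) (Function('s')(n) = Add(Pow(Add(3, Add(Mul(-4, 4), n)), -1), 3) = Add(Pow(Add(3, Add(-16, n)), -1), 3) = Add(Pow(Add(-13, n), -1), 3) = Add(3, Pow(Add(-13, n), -1)))
Add(Function('s')(Function('R')(3)), Mul(-138, 21)) = Add(Mul(Pow(Add(-13, -6), -1), Add(-38, Mul(3, -6))), Mul(-138, 21)) = Add(Mul(Pow(-19, -1), Add(-38, -18)), -2898) = Add(Mul(Rational(-1, 19), -56), -2898) = Add(Rational(56, 19), -2898) = Rational(-55006, 19)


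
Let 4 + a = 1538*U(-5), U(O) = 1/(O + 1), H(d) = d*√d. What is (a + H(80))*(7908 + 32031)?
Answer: -31032603/2 + 12780480*√5 ≈ 1.3062e+7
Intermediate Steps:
H(d) = d^(3/2)
U(O) = 1/(1 + O)
a = -777/2 (a = -4 + 1538/(1 - 5) = -4 + 1538/(-4) = -4 + 1538*(-¼) = -4 - 769/2 = -777/2 ≈ -388.50)
(a + H(80))*(7908 + 32031) = (-777/2 + 80^(3/2))*(7908 + 32031) = (-777/2 + 320*√5)*39939 = -31032603/2 + 12780480*√5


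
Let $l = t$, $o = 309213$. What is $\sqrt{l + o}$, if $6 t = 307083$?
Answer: $\frac{\sqrt{1441574}}{2} \approx 600.33$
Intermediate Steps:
$t = \frac{102361}{2}$ ($t = \frac{1}{6} \cdot 307083 = \frac{102361}{2} \approx 51181.0$)
$l = \frac{102361}{2} \approx 51181.0$
$\sqrt{l + o} = \sqrt{\frac{102361}{2} + 309213} = \sqrt{\frac{720787}{2}} = \frac{\sqrt{1441574}}{2}$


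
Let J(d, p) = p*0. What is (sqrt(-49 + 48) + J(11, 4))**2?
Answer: -1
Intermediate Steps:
J(d, p) = 0
(sqrt(-49 + 48) + J(11, 4))**2 = (sqrt(-49 + 48) + 0)**2 = (sqrt(-1) + 0)**2 = (I + 0)**2 = I**2 = -1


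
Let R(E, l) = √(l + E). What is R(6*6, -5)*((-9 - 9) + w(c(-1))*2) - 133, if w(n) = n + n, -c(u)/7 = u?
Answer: -133 + 10*√31 ≈ -77.322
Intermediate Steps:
c(u) = -7*u
R(E, l) = √(E + l)
w(n) = 2*n
R(6*6, -5)*((-9 - 9) + w(c(-1))*2) - 133 = √(6*6 - 5)*((-9 - 9) + (2*(-7*(-1)))*2) - 133 = √(36 - 5)*(-18 + (2*7)*2) - 133 = √31*(-18 + 14*2) - 133 = √31*(-18 + 28) - 133 = √31*10 - 133 = 10*√31 - 133 = -133 + 10*√31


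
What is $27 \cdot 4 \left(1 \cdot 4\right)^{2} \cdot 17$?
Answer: $29376$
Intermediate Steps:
$27 \cdot 4 \left(1 \cdot 4\right)^{2} \cdot 17 = 27 \cdot 4 \cdot 4^{2} \cdot 17 = 27 \cdot 4 \cdot 16 \cdot 17 = 27 \cdot 64 \cdot 17 = 1728 \cdot 17 = 29376$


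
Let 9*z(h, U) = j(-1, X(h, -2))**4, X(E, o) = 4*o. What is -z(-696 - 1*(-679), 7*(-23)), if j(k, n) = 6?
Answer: -144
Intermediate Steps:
z(h, U) = 144 (z(h, U) = (1/9)*6**4 = (1/9)*1296 = 144)
-z(-696 - 1*(-679), 7*(-23)) = -1*144 = -144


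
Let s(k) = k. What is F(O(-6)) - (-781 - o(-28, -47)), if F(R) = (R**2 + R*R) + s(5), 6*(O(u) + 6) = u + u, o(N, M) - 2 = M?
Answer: 869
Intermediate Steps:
o(N, M) = 2 + M
O(u) = -6 + u/3 (O(u) = -6 + (u + u)/6 = -6 + (2*u)/6 = -6 + u/3)
F(R) = 5 + 2*R**2 (F(R) = (R**2 + R*R) + 5 = (R**2 + R**2) + 5 = 2*R**2 + 5 = 5 + 2*R**2)
F(O(-6)) - (-781 - o(-28, -47)) = (5 + 2*(-6 + (1/3)*(-6))**2) - (-781 - (2 - 47)) = (5 + 2*(-6 - 2)**2) - (-781 - 1*(-45)) = (5 + 2*(-8)**2) - (-781 + 45) = (5 + 2*64) - 1*(-736) = (5 + 128) + 736 = 133 + 736 = 869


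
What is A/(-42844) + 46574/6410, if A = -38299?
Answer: 1120456523/137315020 ≈ 8.1598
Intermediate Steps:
A/(-42844) + 46574/6410 = -38299/(-42844) + 46574/6410 = -38299*(-1/42844) + 46574*(1/6410) = 38299/42844 + 23287/3205 = 1120456523/137315020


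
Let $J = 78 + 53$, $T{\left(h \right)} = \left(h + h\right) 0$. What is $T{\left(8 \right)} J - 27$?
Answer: $-27$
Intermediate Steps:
$T{\left(h \right)} = 0$ ($T{\left(h \right)} = 2 h 0 = 0$)
$J = 131$
$T{\left(8 \right)} J - 27 = 0 \cdot 131 - 27 = 0 - 27 = -27$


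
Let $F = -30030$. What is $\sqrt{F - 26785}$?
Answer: $i \sqrt{56815} \approx 238.36 i$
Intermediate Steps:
$\sqrt{F - 26785} = \sqrt{-30030 - 26785} = \sqrt{-56815} = i \sqrt{56815}$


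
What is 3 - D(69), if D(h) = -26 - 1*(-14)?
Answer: 15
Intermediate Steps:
D(h) = -12 (D(h) = -26 + 14 = -12)
3 - D(69) = 3 - 1*(-12) = 3 + 12 = 15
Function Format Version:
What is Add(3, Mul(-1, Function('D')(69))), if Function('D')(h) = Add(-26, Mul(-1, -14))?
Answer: 15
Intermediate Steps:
Function('D')(h) = -12 (Function('D')(h) = Add(-26, 14) = -12)
Add(3, Mul(-1, Function('D')(69))) = Add(3, Mul(-1, -12)) = Add(3, 12) = 15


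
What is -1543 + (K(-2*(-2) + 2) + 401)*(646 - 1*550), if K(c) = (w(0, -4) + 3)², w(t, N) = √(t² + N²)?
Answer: 41657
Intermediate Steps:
w(t, N) = √(N² + t²)
K(c) = 49 (K(c) = (√((-4)² + 0²) + 3)² = (√(16 + 0) + 3)² = (√16 + 3)² = (4 + 3)² = 7² = 49)
-1543 + (K(-2*(-2) + 2) + 401)*(646 - 1*550) = -1543 + (49 + 401)*(646 - 1*550) = -1543 + 450*(646 - 550) = -1543 + 450*96 = -1543 + 43200 = 41657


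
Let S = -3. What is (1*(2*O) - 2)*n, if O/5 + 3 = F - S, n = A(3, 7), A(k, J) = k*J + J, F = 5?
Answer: 1344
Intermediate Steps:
A(k, J) = J + J*k (A(k, J) = J*k + J = J + J*k)
n = 28 (n = 7*(1 + 3) = 7*4 = 28)
O = 25 (O = -15 + 5*(5 - 1*(-3)) = -15 + 5*(5 + 3) = -15 + 5*8 = -15 + 40 = 25)
(1*(2*O) - 2)*n = (1*(2*25) - 2)*28 = (1*50 - 2)*28 = (50 - 2)*28 = 48*28 = 1344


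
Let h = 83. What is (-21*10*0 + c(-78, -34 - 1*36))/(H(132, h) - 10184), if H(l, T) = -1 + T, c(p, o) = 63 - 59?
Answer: -2/5051 ≈ -0.00039596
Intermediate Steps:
c(p, o) = 4
(-21*10*0 + c(-78, -34 - 1*36))/(H(132, h) - 10184) = (-21*10*0 + 4)/((-1 + 83) - 10184) = (-210*0 + 4)/(82 - 10184) = (0 + 4)/(-10102) = 4*(-1/10102) = -2/5051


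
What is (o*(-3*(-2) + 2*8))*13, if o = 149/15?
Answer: 42614/15 ≈ 2840.9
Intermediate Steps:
o = 149/15 (o = 149*(1/15) = 149/15 ≈ 9.9333)
(o*(-3*(-2) + 2*8))*13 = (149*(-3*(-2) + 2*8)/15)*13 = (149*(6 + 16)/15)*13 = ((149/15)*22)*13 = (3278/15)*13 = 42614/15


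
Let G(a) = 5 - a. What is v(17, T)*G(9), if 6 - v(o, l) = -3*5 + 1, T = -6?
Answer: -80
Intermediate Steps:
v(o, l) = 20 (v(o, l) = 6 - (-3*5 + 1) = 6 - (-15 + 1) = 6 - 1*(-14) = 6 + 14 = 20)
v(17, T)*G(9) = 20*(5 - 1*9) = 20*(5 - 9) = 20*(-4) = -80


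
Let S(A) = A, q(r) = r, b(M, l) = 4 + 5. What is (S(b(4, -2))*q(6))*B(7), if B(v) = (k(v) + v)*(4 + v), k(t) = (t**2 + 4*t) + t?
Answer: 54054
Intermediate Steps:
b(M, l) = 9
k(t) = t**2 + 5*t
B(v) = (4 + v)*(v + v*(5 + v)) (B(v) = (v*(5 + v) + v)*(4 + v) = (v + v*(5 + v))*(4 + v) = (4 + v)*(v + v*(5 + v)))
(S(b(4, -2))*q(6))*B(7) = (9*6)*(7*(24 + 7**2 + 10*7)) = 54*(7*(24 + 49 + 70)) = 54*(7*143) = 54*1001 = 54054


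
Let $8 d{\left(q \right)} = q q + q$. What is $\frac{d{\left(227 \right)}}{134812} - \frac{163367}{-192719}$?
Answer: $\frac{46541255149}{51961667656} \approx 0.89568$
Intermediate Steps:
$d{\left(q \right)} = \frac{q}{8} + \frac{q^{2}}{8}$ ($d{\left(q \right)} = \frac{q q + q}{8} = \frac{q^{2} + q}{8} = \frac{q + q^{2}}{8} = \frac{q}{8} + \frac{q^{2}}{8}$)
$\frac{d{\left(227 \right)}}{134812} - \frac{163367}{-192719} = \frac{\frac{1}{8} \cdot 227 \left(1 + 227\right)}{134812} - \frac{163367}{-192719} = \frac{1}{8} \cdot 227 \cdot 228 \cdot \frac{1}{134812} - - \frac{163367}{192719} = \frac{12939}{2} \cdot \frac{1}{134812} + \frac{163367}{192719} = \frac{12939}{269624} + \frac{163367}{192719} = \frac{46541255149}{51961667656}$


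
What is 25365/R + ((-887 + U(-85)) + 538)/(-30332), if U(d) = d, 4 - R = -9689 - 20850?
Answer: 130437807/154405046 ≈ 0.84478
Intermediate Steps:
R = 30543 (R = 4 - (-9689 - 20850) = 4 - 1*(-30539) = 4 + 30539 = 30543)
25365/R + ((-887 + U(-85)) + 538)/(-30332) = 25365/30543 + ((-887 - 85) + 538)/(-30332) = 25365*(1/30543) + (-972 + 538)*(-1/30332) = 8455/10181 - 434*(-1/30332) = 8455/10181 + 217/15166 = 130437807/154405046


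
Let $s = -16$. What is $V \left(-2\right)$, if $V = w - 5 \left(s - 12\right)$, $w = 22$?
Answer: $-324$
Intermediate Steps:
$V = 162$ ($V = 22 - 5 \left(-16 - 12\right) = 22 - -140 = 22 + 140 = 162$)
$V \left(-2\right) = 162 \left(-2\right) = -324$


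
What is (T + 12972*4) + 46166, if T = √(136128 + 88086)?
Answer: 98054 + √224214 ≈ 98528.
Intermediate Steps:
T = √224214 ≈ 473.51
(T + 12972*4) + 46166 = (√224214 + 12972*4) + 46166 = (√224214 + 51888) + 46166 = (51888 + √224214) + 46166 = 98054 + √224214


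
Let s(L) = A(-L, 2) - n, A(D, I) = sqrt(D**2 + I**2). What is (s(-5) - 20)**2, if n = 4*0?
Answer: (20 - sqrt(29))**2 ≈ 213.59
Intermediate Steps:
n = 0
s(L) = sqrt(4 + L**2) (s(L) = sqrt((-L)**2 + 2**2) - 1*0 = sqrt(L**2 + 4) + 0 = sqrt(4 + L**2) + 0 = sqrt(4 + L**2))
(s(-5) - 20)**2 = (sqrt(4 + (-5)**2) - 20)**2 = (sqrt(4 + 25) - 20)**2 = (sqrt(29) - 20)**2 = (-20 + sqrt(29))**2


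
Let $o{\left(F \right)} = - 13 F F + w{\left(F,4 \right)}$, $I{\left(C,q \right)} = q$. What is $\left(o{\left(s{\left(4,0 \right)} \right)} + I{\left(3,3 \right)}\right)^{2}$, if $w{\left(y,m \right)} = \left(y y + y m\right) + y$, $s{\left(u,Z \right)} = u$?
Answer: $28561$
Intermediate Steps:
$w{\left(y,m \right)} = y + y^{2} + m y$ ($w{\left(y,m \right)} = \left(y^{2} + m y\right) + y = y + y^{2} + m y$)
$o{\left(F \right)} = - 13 F^{2} + F \left(5 + F\right)$ ($o{\left(F \right)} = - 13 F F + F \left(1 + 4 + F\right) = - 13 F^{2} + F \left(5 + F\right)$)
$\left(o{\left(s{\left(4,0 \right)} \right)} + I{\left(3,3 \right)}\right)^{2} = \left(4 \left(5 - 48\right) + 3\right)^{2} = \left(4 \left(-43\right) + 3\right)^{2} = \left(-172 + 3\right)^{2} = \left(-169\right)^{2} = 28561$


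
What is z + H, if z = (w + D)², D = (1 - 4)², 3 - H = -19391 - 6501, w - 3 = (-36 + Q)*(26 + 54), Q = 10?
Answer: 4302519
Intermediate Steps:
w = -2077 (w = 3 + (-36 + 10)*(26 + 54) = 3 - 26*80 = 3 - 2080 = -2077)
H = 25895 (H = 3 - (-19391 - 6501) = 3 - 1*(-25892) = 3 + 25892 = 25895)
D = 9 (D = (-3)² = 9)
z = 4276624 (z = (-2077 + 9)² = (-2068)² = 4276624)
z + H = 4276624 + 25895 = 4302519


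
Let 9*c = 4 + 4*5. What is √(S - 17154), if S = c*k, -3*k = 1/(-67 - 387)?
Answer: I*√7955355286/681 ≈ 130.97*I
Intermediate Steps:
c = 8/3 (c = (4 + 4*5)/9 = (4 + 20)/9 = (⅑)*24 = 8/3 ≈ 2.6667)
k = 1/1362 (k = -1/(3*(-67 - 387)) = -⅓/(-454) = -⅓*(-1/454) = 1/1362 ≈ 0.00073421)
S = 4/2043 (S = (8/3)*(1/1362) = 4/2043 ≈ 0.0019579)
√(S - 17154) = √(4/2043 - 17154) = √(-35045618/2043) = I*√7955355286/681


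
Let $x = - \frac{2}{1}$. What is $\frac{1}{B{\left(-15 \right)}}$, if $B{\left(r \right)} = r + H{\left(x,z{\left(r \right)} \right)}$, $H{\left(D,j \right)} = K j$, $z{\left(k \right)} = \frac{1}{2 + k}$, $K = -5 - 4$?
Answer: $- \frac{13}{186} \approx -0.069892$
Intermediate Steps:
$K = -9$
$x = -2$ ($x = \left(-2\right) 1 = -2$)
$H{\left(D,j \right)} = - 9 j$
$B{\left(r \right)} = r - \frac{9}{2 + r}$
$\frac{1}{B{\left(-15 \right)}} = \frac{1}{\frac{1}{2 - 15} \left(-9 - 15 \left(2 - 15\right)\right)} = \frac{1}{\frac{1}{-13} \left(-9 - -195\right)} = \frac{1}{\left(- \frac{1}{13}\right) \left(-9 + 195\right)} = \frac{1}{\left(- \frac{1}{13}\right) 186} = \frac{1}{- \frac{186}{13}} = - \frac{13}{186}$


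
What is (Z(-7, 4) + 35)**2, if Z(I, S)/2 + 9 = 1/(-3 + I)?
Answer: 7056/25 ≈ 282.24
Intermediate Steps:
Z(I, S) = -18 + 2/(-3 + I)
(Z(-7, 4) + 35)**2 = (2*(28 - 9*(-7))/(-3 - 7) + 35)**2 = (2*(28 + 63)/(-10) + 35)**2 = (2*(-1/10)*91 + 35)**2 = (-91/5 + 35)**2 = (84/5)**2 = 7056/25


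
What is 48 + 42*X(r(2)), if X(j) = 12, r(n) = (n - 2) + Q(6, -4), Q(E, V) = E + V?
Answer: 552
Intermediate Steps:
r(n) = n (r(n) = (n - 2) + (6 - 4) = (-2 + n) + 2 = n)
48 + 42*X(r(2)) = 48 + 42*12 = 48 + 504 = 552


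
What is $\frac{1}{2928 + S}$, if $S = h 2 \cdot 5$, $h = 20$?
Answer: $\frac{1}{3128} \approx 0.00031969$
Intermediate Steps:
$S = 200$ ($S = 20 \cdot 2 \cdot 5 = 40 \cdot 5 = 200$)
$\frac{1}{2928 + S} = \frac{1}{2928 + 200} = \frac{1}{3128}$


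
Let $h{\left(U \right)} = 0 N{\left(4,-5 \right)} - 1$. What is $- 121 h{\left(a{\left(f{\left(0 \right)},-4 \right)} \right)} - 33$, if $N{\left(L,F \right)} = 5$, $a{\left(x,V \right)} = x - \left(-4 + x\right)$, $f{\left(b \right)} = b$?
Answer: $88$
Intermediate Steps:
$a{\left(x,V \right)} = 4$
$h{\left(U \right)} = -1$ ($h{\left(U \right)} = 0 \cdot 5 - 1 = 0 - 1 = -1$)
$- 121 h{\left(a{\left(f{\left(0 \right)},-4 \right)} \right)} - 33 = \left(-121\right) \left(-1\right) - 33 = 121 - 33 = 88$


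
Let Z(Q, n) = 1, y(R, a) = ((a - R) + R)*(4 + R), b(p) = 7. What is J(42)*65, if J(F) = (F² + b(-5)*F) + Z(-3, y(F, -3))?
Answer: 133835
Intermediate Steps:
y(R, a) = a*(4 + R)
J(F) = 1 + F² + 7*F (J(F) = (F² + 7*F) + 1 = 1 + F² + 7*F)
J(42)*65 = (1 + 42² + 7*42)*65 = (1 + 1764 + 294)*65 = 2059*65 = 133835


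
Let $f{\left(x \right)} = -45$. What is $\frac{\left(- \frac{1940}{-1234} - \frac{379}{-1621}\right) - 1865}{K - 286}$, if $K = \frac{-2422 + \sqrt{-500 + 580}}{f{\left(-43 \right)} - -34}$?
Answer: $\frac{231887612792}{8190285673} - \frac{1281147032 \sqrt{5}}{8190285673} \approx 27.963$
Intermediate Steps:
$K = \frac{2422}{11} - \frac{4 \sqrt{5}}{11}$ ($K = \frac{-2422 + \sqrt{-500 + 580}}{-45 - -34} = \frac{-2422 + \sqrt{80}}{-45 + 34} = \frac{-2422 + 4 \sqrt{5}}{-11} = \left(-2422 + 4 \sqrt{5}\right) \left(- \frac{1}{11}\right) = \frac{2422}{11} - \frac{4 \sqrt{5}}{11} \approx 219.37$)
$\frac{\left(- \frac{1940}{-1234} - \frac{379}{-1621}\right) - 1865}{K - 286} = \frac{\left(- \frac{1940}{-1234} - \frac{379}{-1621}\right) - 1865}{\left(\frac{2422}{11} - \frac{4 \sqrt{5}}{11}\right) - 286} = \frac{\left(\left(-1940\right) \left(- \frac{1}{1234}\right) - - \frac{379}{1621}\right) - 1865}{- \frac{724}{11} - \frac{4 \sqrt{5}}{11}} = \frac{\left(\frac{970}{617} + \frac{379}{1621}\right) - 1865}{- \frac{724}{11} - \frac{4 \sqrt{5}}{11}} = \frac{\frac{1806213}{1000157} - 1865}{- \frac{724}{11} - \frac{4 \sqrt{5}}{11}} = - \frac{1863486592}{1000157 \left(- \frac{724}{11} - \frac{4 \sqrt{5}}{11}\right)}$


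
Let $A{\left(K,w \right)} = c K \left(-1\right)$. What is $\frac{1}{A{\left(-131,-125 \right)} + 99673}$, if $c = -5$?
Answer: $\frac{1}{99018} \approx 1.0099 \cdot 10^{-5}$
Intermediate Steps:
$A{\left(K,w \right)} = 5 K$ ($A{\left(K,w \right)} = - 5 K \left(-1\right) = 5 K$)
$\frac{1}{A{\left(-131,-125 \right)} + 99673} = \frac{1}{5 \left(-131\right) + 99673} = \frac{1}{-655 + 99673} = \frac{1}{99018}$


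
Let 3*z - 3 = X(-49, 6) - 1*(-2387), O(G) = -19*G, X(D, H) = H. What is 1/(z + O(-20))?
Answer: 3/3536 ≈ 0.00084842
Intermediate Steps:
z = 2396/3 (z = 1 + (6 - 1*(-2387))/3 = 1 + (6 + 2387)/3 = 1 + (⅓)*2393 = 1 + 2393/3 = 2396/3 ≈ 798.67)
1/(z + O(-20)) = 1/(2396/3 - 19*(-20)) = 1/(2396/3 + 380) = 1/(3536/3) = 3/3536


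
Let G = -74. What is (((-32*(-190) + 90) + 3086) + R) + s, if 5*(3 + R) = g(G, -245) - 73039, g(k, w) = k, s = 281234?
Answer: 1379322/5 ≈ 2.7586e+5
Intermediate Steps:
R = -73128/5 (R = -3 + (-74 - 73039)/5 = -3 + (1/5)*(-73113) = -3 - 73113/5 = -73128/5 ≈ -14626.)
(((-32*(-190) + 90) + 3086) + R) + s = (((-32*(-190) + 90) + 3086) - 73128/5) + 281234 = (((6080 + 90) + 3086) - 73128/5) + 281234 = ((6170 + 3086) - 73128/5) + 281234 = (9256 - 73128/5) + 281234 = -26848/5 + 281234 = 1379322/5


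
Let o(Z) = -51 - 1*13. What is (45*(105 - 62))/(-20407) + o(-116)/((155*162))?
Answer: -24946949/256209885 ≈ -0.097369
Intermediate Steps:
o(Z) = -64 (o(Z) = -51 - 13 = -64)
(45*(105 - 62))/(-20407) + o(-116)/((155*162)) = (45*(105 - 62))/(-20407) - 64/(155*162) = (45*43)*(-1/20407) - 64/25110 = 1935*(-1/20407) - 64*1/25110 = -1935/20407 - 32/12555 = -24946949/256209885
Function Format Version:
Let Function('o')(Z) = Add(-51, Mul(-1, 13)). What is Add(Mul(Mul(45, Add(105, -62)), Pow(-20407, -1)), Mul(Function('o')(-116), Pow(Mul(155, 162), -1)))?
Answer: Rational(-24946949, 256209885) ≈ -0.097369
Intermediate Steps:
Function('o')(Z) = -64 (Function('o')(Z) = Add(-51, -13) = -64)
Add(Mul(Mul(45, Add(105, -62)), Pow(-20407, -1)), Mul(Function('o')(-116), Pow(Mul(155, 162), -1))) = Add(Mul(Mul(45, Add(105, -62)), Pow(-20407, -1)), Mul(-64, Pow(Mul(155, 162), -1))) = Add(Mul(Mul(45, 43), Rational(-1, 20407)), Mul(-64, Pow(25110, -1))) = Add(Mul(1935, Rational(-1, 20407)), Mul(-64, Rational(1, 25110))) = Add(Rational(-1935, 20407), Rational(-32, 12555)) = Rational(-24946949, 256209885)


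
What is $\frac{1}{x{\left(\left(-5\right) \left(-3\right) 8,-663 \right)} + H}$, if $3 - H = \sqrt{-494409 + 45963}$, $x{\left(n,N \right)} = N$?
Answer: $\frac{i}{\sqrt{448446} - 660 i} \approx -0.00074657 + 0.0007575 i$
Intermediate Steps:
$H = 3 - i \sqrt{448446}$ ($H = 3 - \sqrt{-494409 + 45963} = 3 - \sqrt{-448446} = 3 - i \sqrt{448446} \approx 3.0 - 669.66 i$)
$\frac{1}{x{\left(\left(-5\right) \left(-3\right) 8,-663 \right)} + H} = \frac{1}{-663 + \left(3 - i \sqrt{448446}\right)} = \frac{1}{-660 - i \sqrt{448446}}$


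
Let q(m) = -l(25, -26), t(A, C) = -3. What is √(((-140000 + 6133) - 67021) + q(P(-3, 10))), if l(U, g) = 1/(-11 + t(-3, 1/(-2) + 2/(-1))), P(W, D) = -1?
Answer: I*√39374034/14 ≈ 448.21*I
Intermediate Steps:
l(U, g) = -1/14 (l(U, g) = 1/(-11 - 3) = 1/(-14) = -1/14)
q(m) = 1/14 (q(m) = -1*(-1/14) = 1/14)
√(((-140000 + 6133) - 67021) + q(P(-3, 10))) = √(((-140000 + 6133) - 67021) + 1/14) = √((-133867 - 67021) + 1/14) = √(-200888 + 1/14) = √(-2812431/14) = I*√39374034/14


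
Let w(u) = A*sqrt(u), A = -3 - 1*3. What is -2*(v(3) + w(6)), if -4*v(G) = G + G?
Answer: 3 + 12*sqrt(6) ≈ 32.394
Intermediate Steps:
v(G) = -G/2 (v(G) = -(G + G)/4 = -G/2)
A = -6 (A = -3 - 3 = -6)
w(u) = -6*sqrt(u)
-2*(v(3) + w(6)) = -2*(-1/2*3 - 6*sqrt(6)) = -2*(-3/2 - 6*sqrt(6)) = 3 + 12*sqrt(6)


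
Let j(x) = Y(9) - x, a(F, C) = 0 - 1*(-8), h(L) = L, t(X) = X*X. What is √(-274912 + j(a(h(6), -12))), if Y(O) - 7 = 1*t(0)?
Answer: I*√274913 ≈ 524.32*I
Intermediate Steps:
t(X) = X²
Y(O) = 7 (Y(O) = 7 + 1*0² = 7 + 1*0 = 7 + 0 = 7)
a(F, C) = 8 (a(F, C) = 0 + 8 = 8)
j(x) = 7 - x
√(-274912 + j(a(h(6), -12))) = √(-274912 + (7 - 1*8)) = √(-274912 + (7 - 8)) = √(-274912 - 1) = √(-274913) = I*√274913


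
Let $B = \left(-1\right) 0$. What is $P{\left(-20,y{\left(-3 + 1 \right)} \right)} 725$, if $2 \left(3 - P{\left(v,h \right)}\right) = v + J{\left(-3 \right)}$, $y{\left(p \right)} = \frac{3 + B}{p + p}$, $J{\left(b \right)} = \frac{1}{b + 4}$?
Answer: $\frac{18125}{2} \approx 9062.5$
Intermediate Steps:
$J{\left(b \right)} = \frac{1}{4 + b}$
$B = 0$
$y{\left(p \right)} = \frac{3}{2 p}$ ($y{\left(p \right)} = \frac{3 + 0}{p + p} = \frac{3}{2 p}$)
$P{\left(v,h \right)} = \frac{5}{2} - \frac{v}{2}$ ($P{\left(v,h \right)} = 3 - \frac{v + \frac{1}{4 - 3}}{2} = 3 - \frac{v + 1^{-1}}{2} = 3 - \frac{v + 1}{2} = 3 - \frac{1 + v}{2} = 3 - \left(\frac{1}{2} + \frac{v}{2}\right) = \frac{5}{2} - \frac{v}{2}$)
$P{\left(-20,y{\left(-3 + 1 \right)} \right)} 725 = \left(\frac{5}{2} - -10\right) 725 = \left(\frac{5}{2} + 10\right) 725 = \frac{25}{2} \cdot 725 = \frac{18125}{2}$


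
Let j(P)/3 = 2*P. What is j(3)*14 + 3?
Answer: 255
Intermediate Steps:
j(P) = 6*P (j(P) = 3*(2*P) = 6*P)
j(3)*14 + 3 = (6*3)*14 + 3 = 18*14 + 3 = 252 + 3 = 255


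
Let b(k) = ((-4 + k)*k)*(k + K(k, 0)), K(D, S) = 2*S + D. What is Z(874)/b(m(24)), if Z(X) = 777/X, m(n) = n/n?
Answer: -259/1748 ≈ -0.14817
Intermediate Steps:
K(D, S) = D + 2*S
m(n) = 1
b(k) = 2*k**2*(-4 + k) (b(k) = ((-4 + k)*k)*(k + (k + 2*0)) = (k*(-4 + k))*(k + (k + 0)) = (k*(-4 + k))*(k + k) = (k*(-4 + k))*(2*k) = 2*k**2*(-4 + k))
Z(874)/b(m(24)) = (777/874)/((2*1**2*(-4 + 1))) = (777*(1/874))/((2*1*(-3))) = (777/874)/(-6) = (777/874)*(-1/6) = -259/1748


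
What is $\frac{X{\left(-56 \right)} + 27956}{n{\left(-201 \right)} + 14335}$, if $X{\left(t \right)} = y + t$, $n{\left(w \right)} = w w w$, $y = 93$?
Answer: $- \frac{3999}{1158038} \approx -0.0034533$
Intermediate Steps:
$n{\left(w \right)} = w^{3}$ ($n{\left(w \right)} = w^{2} w = w^{3}$)
$X{\left(t \right)} = 93 + t$
$\frac{X{\left(-56 \right)} + 27956}{n{\left(-201 \right)} + 14335} = \frac{\left(93 - 56\right) + 27956}{\left(-201\right)^{3} + 14335} = \frac{37 + 27956}{-8120601 + 14335} = \frac{27993}{-8106266} = 27993 \left(- \frac{1}{8106266}\right) = - \frac{3999}{1158038}$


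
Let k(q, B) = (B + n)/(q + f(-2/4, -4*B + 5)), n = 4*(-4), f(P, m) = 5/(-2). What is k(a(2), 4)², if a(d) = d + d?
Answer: 64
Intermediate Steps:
f(P, m) = -5/2 (f(P, m) = 5*(-½) = -5/2)
n = -16
a(d) = 2*d
k(q, B) = (-16 + B)/(-5/2 + q) (k(q, B) = (B - 16)/(q - 5/2) = (-16 + B)/(-5/2 + q))
k(a(2), 4)² = (2*(-16 + 4)/(-5 + 2*(2*2)))² = (2*(-12)/(-5 + 2*4))² = (2*(-12)/(-5 + 8))² = (2*(-12)/3)² = (2*(⅓)*(-12))² = (-8)² = 64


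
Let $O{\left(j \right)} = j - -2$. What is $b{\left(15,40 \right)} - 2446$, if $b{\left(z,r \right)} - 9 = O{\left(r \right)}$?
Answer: $-2395$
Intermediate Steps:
$O{\left(j \right)} = 2 + j$ ($O{\left(j \right)} = j + 2 = 2 + j$)
$b{\left(z,r \right)} = 11 + r$ ($b{\left(z,r \right)} = 9 + \left(2 + r\right) = 11 + r$)
$b{\left(15,40 \right)} - 2446 = \left(11 + 40\right) - 2446 = 51 - 2446 = -2395$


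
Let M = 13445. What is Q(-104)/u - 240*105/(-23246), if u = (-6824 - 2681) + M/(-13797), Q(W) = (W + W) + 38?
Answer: 167980114827/152440212839 ≈ 1.1019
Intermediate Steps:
Q(W) = 38 + 2*W (Q(W) = 2*W + 38 = 38 + 2*W)
u = -131153930/13797 (u = (-6824 - 2681) + 13445/(-13797) = -9505 + 13445*(-1/13797) = -9505 - 13445/13797 = -131153930/13797 ≈ -9506.0)
Q(-104)/u - 240*105/(-23246) = (38 + 2*(-104))/(-131153930/13797) - 240*105/(-23246) = (38 - 208)*(-13797/131153930) - 25200*(-1/23246) = -170*(-13797/131153930) + 12600/11623 = 234549/13115393 + 12600/11623 = 167980114827/152440212839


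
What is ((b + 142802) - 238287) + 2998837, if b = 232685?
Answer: 3136037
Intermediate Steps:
((b + 142802) - 238287) + 2998837 = ((232685 + 142802) - 238287) + 2998837 = (375487 - 238287) + 2998837 = 137200 + 2998837 = 3136037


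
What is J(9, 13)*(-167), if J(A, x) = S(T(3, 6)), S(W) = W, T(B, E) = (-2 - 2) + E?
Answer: -334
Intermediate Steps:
T(B, E) = -4 + E
J(A, x) = 2 (J(A, x) = -4 + 6 = 2)
J(9, 13)*(-167) = 2*(-167) = -334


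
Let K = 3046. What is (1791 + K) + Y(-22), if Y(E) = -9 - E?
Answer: 4850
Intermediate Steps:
(1791 + K) + Y(-22) = (1791 + 3046) + (-9 - 1*(-22)) = 4837 + (-9 + 22) = 4837 + 13 = 4850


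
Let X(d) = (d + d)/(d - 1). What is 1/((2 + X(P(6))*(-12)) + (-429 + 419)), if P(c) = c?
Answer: -5/184 ≈ -0.027174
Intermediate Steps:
X(d) = 2*d/(-1 + d) (X(d) = (2*d)/(-1 + d) = 2*d/(-1 + d))
1/((2 + X(P(6))*(-12)) + (-429 + 419)) = 1/((2 + (2*6/(-1 + 6))*(-12)) + (-429 + 419)) = 1/((2 + (2*6/5)*(-12)) - 10) = 1/((2 + (2*6*(⅕))*(-12)) - 10) = 1/((2 + (12/5)*(-12)) - 10) = 1/((2 - 144/5) - 10) = 1/(-134/5 - 10) = 1/(-184/5) = -5/184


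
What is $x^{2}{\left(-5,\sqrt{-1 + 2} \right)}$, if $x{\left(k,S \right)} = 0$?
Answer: $0$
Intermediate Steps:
$x^{2}{\left(-5,\sqrt{-1 + 2} \right)} = 0^{2} = 0$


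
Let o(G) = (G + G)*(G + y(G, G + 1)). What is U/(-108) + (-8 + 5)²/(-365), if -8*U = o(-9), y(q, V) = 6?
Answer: 221/5840 ≈ 0.037842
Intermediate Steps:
o(G) = 2*G*(6 + G) (o(G) = (G + G)*(G + 6) = (2*G)*(6 + G) = 2*G*(6 + G))
U = -27/4 (U = -(-9)*(6 - 9)/4 = -(-9)*(-3)/4 = -⅛*54 = -27/4 ≈ -6.7500)
U/(-108) + (-8 + 5)²/(-365) = -27/4/(-108) + (-8 + 5)²/(-365) = -27/4*(-1/108) + (-3)²*(-1/365) = 1/16 + 9*(-1/365) = 1/16 - 9/365 = 221/5840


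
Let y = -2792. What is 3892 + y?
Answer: 1100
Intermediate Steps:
3892 + y = 3892 - 2792 = 1100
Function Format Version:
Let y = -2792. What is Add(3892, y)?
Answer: 1100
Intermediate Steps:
Add(3892, y) = Add(3892, -2792) = 1100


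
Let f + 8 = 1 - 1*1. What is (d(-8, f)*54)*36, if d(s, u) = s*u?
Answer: 124416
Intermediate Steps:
f = -8 (f = -8 + (1 - 1*1) = -8 + (1 - 1) = -8 + 0 = -8)
(d(-8, f)*54)*36 = (-8*(-8)*54)*36 = (64*54)*36 = 3456*36 = 124416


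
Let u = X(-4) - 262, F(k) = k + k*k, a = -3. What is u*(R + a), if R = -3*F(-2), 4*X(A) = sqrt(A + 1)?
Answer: 2358 - 9*I*sqrt(3)/4 ≈ 2358.0 - 3.8971*I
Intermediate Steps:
F(k) = k + k**2
X(A) = sqrt(1 + A)/4 (X(A) = sqrt(A + 1)/4 = sqrt(1 + A)/4)
R = -6 (R = -(-6)*(1 - 2) = -(-6)*(-1) = -3*2 = -6)
u = -262 + I*sqrt(3)/4 (u = sqrt(1 - 4)/4 - 262 = sqrt(-3)/4 - 262 = (I*sqrt(3))/4 - 262 = I*sqrt(3)/4 - 262 = -262 + I*sqrt(3)/4 ≈ -262.0 + 0.43301*I)
u*(R + a) = (-262 + I*sqrt(3)/4)*(-6 - 3) = (-262 + I*sqrt(3)/4)*(-9) = 2358 - 9*I*sqrt(3)/4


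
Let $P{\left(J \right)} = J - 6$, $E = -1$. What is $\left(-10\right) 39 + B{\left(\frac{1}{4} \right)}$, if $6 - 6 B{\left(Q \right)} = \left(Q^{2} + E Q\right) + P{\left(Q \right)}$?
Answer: $- \frac{37249}{96} \approx -388.01$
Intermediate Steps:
$P{\left(J \right)} = -6 + J$ ($P{\left(J \right)} = J - 6 = -6 + J$)
$B{\left(Q \right)} = 2 - \frac{Q^{2}}{6}$ ($B{\left(Q \right)} = 1 - \frac{\left(Q^{2} - Q\right) + \left(-6 + Q\right)}{6} = 1 - \frac{-6 + Q^{2}}{6} = 1 - \left(-1 + \frac{Q^{2}}{6}\right) = 2 - \frac{Q^{2}}{6}$)
$\left(-10\right) 39 + B{\left(\frac{1}{4} \right)} = \left(-10\right) 39 + \left(2 - \frac{\left(\frac{1}{4}\right)^{2}}{6}\right) = -390 + \left(2 - \frac{1}{6 \cdot 16}\right) = -390 + \left(2 - \frac{1}{96}\right) = -390 + \frac{191}{96} = - \frac{37249}{96}$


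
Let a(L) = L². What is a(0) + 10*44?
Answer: 440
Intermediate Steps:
a(0) + 10*44 = 0² + 10*44 = 0 + 440 = 440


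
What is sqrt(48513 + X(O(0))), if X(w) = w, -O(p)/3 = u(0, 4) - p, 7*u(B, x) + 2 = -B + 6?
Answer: 3*sqrt(264117)/7 ≈ 220.25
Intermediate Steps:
u(B, x) = 4/7 - B/7 (u(B, x) = -2/7 + (-B + 6)/7 = -2/7 + (6 - B)/7 = -2/7 + (6/7 - B/7) = 4/7 - B/7)
O(p) = -12/7 + 3*p (O(p) = -3*((4/7 - 1/7*0) - p) = -3*((4/7 + 0) - p) = -3*(4/7 - p) = -12/7 + 3*p)
sqrt(48513 + X(O(0))) = sqrt(48513 + (-12/7 + 3*0)) = sqrt(48513 + (-12/7 + 0)) = sqrt(48513 - 12/7) = sqrt(339579/7) = 3*sqrt(264117)/7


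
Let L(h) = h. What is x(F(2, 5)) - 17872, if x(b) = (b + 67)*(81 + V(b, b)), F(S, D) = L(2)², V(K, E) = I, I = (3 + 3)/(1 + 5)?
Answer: -12050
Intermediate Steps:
I = 1 (I = 6/6 = 6*(⅙) = 1)
V(K, E) = 1
F(S, D) = 4 (F(S, D) = 2² = 4)
x(b) = 5494 + 82*b (x(b) = (b + 67)*(81 + 1) = (67 + b)*82 = 5494 + 82*b)
x(F(2, 5)) - 17872 = (5494 + 82*4) - 17872 = (5494 + 328) - 17872 = 5822 - 17872 = -12050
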